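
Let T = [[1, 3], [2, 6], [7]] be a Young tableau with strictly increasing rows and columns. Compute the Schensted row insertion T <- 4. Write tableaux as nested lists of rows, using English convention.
[[1, 3, 4], [2, 6], [7]]

4 is larger than every entry of row 1, so it is appended to row 1. The new tableau is [[1, 3, 4], [2, 6], [7]].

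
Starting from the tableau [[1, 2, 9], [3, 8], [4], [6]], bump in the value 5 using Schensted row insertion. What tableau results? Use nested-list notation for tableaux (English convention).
In row 1, 5 replaces 9 (the leftmost entry greater than 5); 9 is bumped to row 2. 9 is appended to row 2. The new tableau is [[1, 2, 5], [3, 8, 9], [4], [6]].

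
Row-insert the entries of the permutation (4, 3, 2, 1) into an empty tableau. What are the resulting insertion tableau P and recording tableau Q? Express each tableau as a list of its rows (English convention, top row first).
Insert each entry of the permutation into P by Schensted row insertion, recording in Q the position of each new cell.

After inserting 4: P = [[4]].
After inserting 3: P = [[3], [4]].
After inserting 2: P = [[2], [3], [4]].
After inserting 1: P = [[1], [2], [3], [4]].

So P = [[1], [2], [3], [4]], Q = [[1], [2], [3], [4]].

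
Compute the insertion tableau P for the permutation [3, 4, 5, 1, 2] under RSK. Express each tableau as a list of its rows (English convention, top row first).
Insert 3: appended to row 1. P = [[3]].
Insert 4: appended to row 1. P = [[3, 4]].
Insert 5: appended to row 1. P = [[3, 4, 5]].
Insert 1: 1 bumps 3 from row 1; 3 starts row 2. P = [[1, 4, 5], [3]].
Insert 2: 2 bumps 4 from row 1; 4 appends to row 2. P = [[1, 2, 5], [3, 4]].

So P = [[1, 2, 5], [3, 4]].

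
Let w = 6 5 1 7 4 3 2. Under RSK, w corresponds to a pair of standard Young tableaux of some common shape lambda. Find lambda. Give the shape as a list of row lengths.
Row-insert each entry into an empty tableau.

After inserting 6: P = [[6]].
After inserting 5: P = [[5], [6]].
After inserting 1: P = [[1], [5], [6]].
After inserting 7: P = [[1, 7], [5], [6]].
After inserting 4: P = [[1, 4], [5, 7], [6]].
After inserting 3: P = [[1, 3], [4, 7], [5], [6]].
After inserting 2: P = [[1, 2], [3, 7], [4], [5], [6]].

The final insertion tableau P = [[1, 2], [3, 7], [4], [5], [6]] has shape [2, 2, 1, 1, 1].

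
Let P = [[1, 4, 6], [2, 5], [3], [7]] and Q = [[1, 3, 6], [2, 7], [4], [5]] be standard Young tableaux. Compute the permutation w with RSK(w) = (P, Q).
7 3 5 2 1 6 4

Reverse the RSK construction: for i from n down to 1, find the cell of Q containing i, remove the entry at that cell from P, and reverse-bump it up through P; the value ejected from row 1 is w(i).

Step i=7: Q has 7 at row 2, column 2; remove 5 from row 2 of P and reverse-bump: 5 enters row 1 and ejects 4. So w(7) = 4. P is now [[1, 5, 6], [2], [3], [7]].
Step i=6: Q has 6 at row 1, column 3; remove that cell from P, ejecting 6. So w(6) = 6. P is now [[1, 5], [2], [3], [7]].
Step i=5: Q has 5 at row 4, column 1; remove 7 from row 4 of P and reverse-bump: 7 enters row 3 and ejects 3; 3 enters row 2 and ejects 2; 2 enters row 1 and ejects 1. So w(5) = 1. P is now [[2, 5], [3], [7]].
Step i=4: Q has 4 at row 3, column 1; remove 7 from row 3 of P and reverse-bump: 7 enters row 2 and ejects 3; 3 enters row 1 and ejects 2. So w(4) = 2. P is now [[3, 5], [7]].
Step i=3: Q has 3 at row 1, column 2; remove that cell from P, ejecting 5. So w(3) = 5. P is now [[3], [7]].
Step i=2: Q has 2 at row 2, column 1; remove 7 from row 2 of P and reverse-bump: 7 enters row 1 and ejects 3. So w(2) = 3. P is now [[7]].
Step i=1: Q has 1 at row 1, column 1; remove that cell from P, ejecting 7. So w(1) = 7. P is now [].

So w = 7 3 5 2 1 6 4.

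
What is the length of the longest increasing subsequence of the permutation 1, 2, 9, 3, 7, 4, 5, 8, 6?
6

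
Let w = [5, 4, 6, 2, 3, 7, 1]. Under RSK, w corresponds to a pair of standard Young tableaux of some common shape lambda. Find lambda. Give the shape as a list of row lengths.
Row-insert each entry into an empty tableau.

After inserting 5: P = [[5]].
After inserting 4: P = [[4], [5]].
After inserting 6: P = [[4, 6], [5]].
After inserting 2: P = [[2, 6], [4], [5]].
After inserting 3: P = [[2, 3], [4, 6], [5]].
After inserting 7: P = [[2, 3, 7], [4, 6], [5]].
After inserting 1: P = [[1, 3, 7], [2, 6], [4], [5]].

The final insertion tableau P = [[1, 3, 7], [2, 6], [4], [5]] has shape [3, 2, 1, 1].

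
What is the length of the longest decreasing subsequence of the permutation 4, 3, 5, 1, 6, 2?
3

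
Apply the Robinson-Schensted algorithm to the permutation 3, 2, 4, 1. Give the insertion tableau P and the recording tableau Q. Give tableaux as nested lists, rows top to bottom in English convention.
Insert each entry of the permutation into P by Schensted row insertion, recording in Q the position of each new cell.

Insert 3: appended to row 1. P = [[3]].
Insert 2: 2 bumps 3 from row 1; 3 starts row 2. P = [[2], [3]].
Insert 4: appended to row 1. P = [[2, 4], [3]].
Insert 1: 1 bumps 2 from row 1; 2 bumps 3 from row 2; 3 starts row 3. P = [[1, 4], [2], [3]].

So P = [[1, 4], [2], [3]], Q = [[1, 3], [2], [4]].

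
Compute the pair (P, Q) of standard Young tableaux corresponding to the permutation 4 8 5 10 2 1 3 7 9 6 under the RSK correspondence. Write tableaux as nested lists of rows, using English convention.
P = [[1, 3, 6, 9], [2, 5, 7], [4, 10], [8]], Q = [[1, 2, 4, 9], [3, 7, 8], [5, 10], [6]]

Insert each entry of the permutation into P by Schensted row insertion, recording in Q the position of each new cell.

Insert 4: appended to row 1. P = [[4]].
Insert 8: appended to row 1. P = [[4, 8]].
Insert 5: 5 bumps 8 from row 1; 8 starts row 2. P = [[4, 5], [8]].
Insert 10: appended to row 1. P = [[4, 5, 10], [8]].
Insert 2: 2 bumps 4 from row 1; 4 bumps 8 from row 2; 8 starts row 3. P = [[2, 5, 10], [4], [8]].
Insert 1: 1 bumps 2 from row 1; 2 bumps 4 from row 2; 4 bumps 8 from row 3; 8 starts row 4. P = [[1, 5, 10], [2], [4], [8]].
Insert 3: 3 bumps 5 from row 1; 5 appends to row 2. P = [[1, 3, 10], [2, 5], [4], [8]].
Insert 7: 7 bumps 10 from row 1; 10 appends to row 2. P = [[1, 3, 7], [2, 5, 10], [4], [8]].
Insert 9: appended to row 1. P = [[1, 3, 7, 9], [2, 5, 10], [4], [8]].
Insert 6: 6 bumps 7 from row 1; 7 bumps 10 from row 2; 10 appends to row 3. P = [[1, 3, 6, 9], [2, 5, 7], [4, 10], [8]].

So P = [[1, 3, 6, 9], [2, 5, 7], [4, 10], [8]], Q = [[1, 2, 4, 9], [3, 7, 8], [5, 10], [6]].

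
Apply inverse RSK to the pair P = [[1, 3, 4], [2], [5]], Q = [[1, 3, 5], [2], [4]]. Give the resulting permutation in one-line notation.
Reverse the RSK construction: for i from n down to 1, find the cell of Q containing i, remove the entry at that cell from P, and reverse-bump it up through P; the value ejected from row 1 is w(i).

Step i=5: Q has 5 at row 1, column 3; remove that cell from P, ejecting 4. So w(5) = 4. P is now [[1, 3], [2], [5]].
Step i=4: Q has 4 at row 3, column 1; remove 5 from row 3 of P and reverse-bump: 5 enters row 2 and ejects 2; 2 enters row 1 and ejects 1. So w(4) = 1. P is now [[2, 3], [5]].
Step i=3: Q has 3 at row 1, column 2; remove that cell from P, ejecting 3. So w(3) = 3. P is now [[2], [5]].
Step i=2: Q has 2 at row 2, column 1; remove 5 from row 2 of P and reverse-bump: 5 enters row 1 and ejects 2. So w(2) = 2. P is now [[5]].
Step i=1: Q has 1 at row 1, column 1; remove that cell from P, ejecting 5. So w(1) = 5. P is now [].

So w = 5 2 3 1 4.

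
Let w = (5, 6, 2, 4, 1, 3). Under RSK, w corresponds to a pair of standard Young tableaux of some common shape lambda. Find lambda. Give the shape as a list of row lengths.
[2, 2, 2]

Row-insert each entry into an empty tableau.

After inserting 5: P = [[5]].
After inserting 6: P = [[5, 6]].
After inserting 2: P = [[2, 6], [5]].
After inserting 4: P = [[2, 4], [5, 6]].
After inserting 1: P = [[1, 4], [2, 6], [5]].
After inserting 3: P = [[1, 3], [2, 4], [5, 6]].

The final insertion tableau P = [[1, 3], [2, 4], [5, 6]] has shape [2, 2, 2].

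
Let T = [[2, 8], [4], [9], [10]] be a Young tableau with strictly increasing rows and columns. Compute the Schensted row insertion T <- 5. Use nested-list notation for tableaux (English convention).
[[2, 5], [4, 8], [9], [10]]

In row 1, 5 replaces 8 (the leftmost entry greater than 5); 8 is bumped to row 2. 8 is appended to row 2. The new tableau is [[2, 5], [4, 8], [9], [10]].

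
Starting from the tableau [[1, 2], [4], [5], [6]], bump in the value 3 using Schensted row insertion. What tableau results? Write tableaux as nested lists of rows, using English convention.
[[1, 2, 3], [4], [5], [6]]

3 is larger than every entry of row 1, so it is appended to row 1. The new tableau is [[1, 2, 3], [4], [5], [6]].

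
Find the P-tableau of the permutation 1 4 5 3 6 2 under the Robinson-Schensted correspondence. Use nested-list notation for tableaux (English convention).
P = [[1, 2, 5, 6], [3], [4]]

Insert 1: appended to row 1. P = [[1]].
Insert 4: appended to row 1. P = [[1, 4]].
Insert 5: appended to row 1. P = [[1, 4, 5]].
Insert 3: 3 bumps 4 from row 1; 4 starts row 2. P = [[1, 3, 5], [4]].
Insert 6: appended to row 1. P = [[1, 3, 5, 6], [4]].
Insert 2: 2 bumps 3 from row 1; 3 bumps 4 from row 2; 4 starts row 3. P = [[1, 2, 5, 6], [3], [4]].

So P = [[1, 2, 5, 6], [3], [4]].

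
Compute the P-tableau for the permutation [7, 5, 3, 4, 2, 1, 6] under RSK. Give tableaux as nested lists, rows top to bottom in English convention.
Insert 7: appended to row 1. P = [[7]].
Insert 5: 5 bumps 7 from row 1; 7 starts row 2. P = [[5], [7]].
Insert 3: 3 bumps 5 from row 1; 5 bumps 7 from row 2; 7 starts row 3. P = [[3], [5], [7]].
Insert 4: appended to row 1. P = [[3, 4], [5], [7]].
Insert 2: 2 bumps 3 from row 1; 3 bumps 5 from row 2; 5 bumps 7 from row 3; 7 starts row 4. P = [[2, 4], [3], [5], [7]].
Insert 1: 1 bumps 2 from row 1; 2 bumps 3 from row 2; 3 bumps 5 from row 3; 5 bumps 7 from row 4; 7 starts row 5. P = [[1, 4], [2], [3], [5], [7]].
Insert 6: appended to row 1. P = [[1, 4, 6], [2], [3], [5], [7]].

So P = [[1, 4, 6], [2], [3], [5], [7]].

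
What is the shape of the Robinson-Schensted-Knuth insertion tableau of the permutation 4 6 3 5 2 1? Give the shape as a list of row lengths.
Row-insert each entry into an empty tableau.

After inserting 4: P = [[4]].
After inserting 6: P = [[4, 6]].
After inserting 3: P = [[3, 6], [4]].
After inserting 5: P = [[3, 5], [4, 6]].
After inserting 2: P = [[2, 5], [3, 6], [4]].
After inserting 1: P = [[1, 5], [2, 6], [3], [4]].

The final insertion tableau P = [[1, 5], [2, 6], [3], [4]] has shape [2, 2, 1, 1].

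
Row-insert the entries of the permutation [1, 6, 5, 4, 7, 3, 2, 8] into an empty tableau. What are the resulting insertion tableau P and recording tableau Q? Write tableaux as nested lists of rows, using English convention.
P = [[1, 2, 7, 8], [3], [4], [5], [6]], Q = [[1, 2, 5, 8], [3], [4], [6], [7]]

Insert each entry of the permutation into P by Schensted row insertion, recording in Q the position of each new cell.

Insert 1: appended to row 1. P = [[1]].
Insert 6: appended to row 1. P = [[1, 6]].
Insert 5: 5 bumps 6 from row 1; 6 starts row 2. P = [[1, 5], [6]].
Insert 4: 4 bumps 5 from row 1; 5 bumps 6 from row 2; 6 starts row 3. P = [[1, 4], [5], [6]].
Insert 7: appended to row 1. P = [[1, 4, 7], [5], [6]].
Insert 3: 3 bumps 4 from row 1; 4 bumps 5 from row 2; 5 bumps 6 from row 3; 6 starts row 4. P = [[1, 3, 7], [4], [5], [6]].
Insert 2: 2 bumps 3 from row 1; 3 bumps 4 from row 2; 4 bumps 5 from row 3; 5 bumps 6 from row 4; 6 starts row 5. P = [[1, 2, 7], [3], [4], [5], [6]].
Insert 8: appended to row 1. P = [[1, 2, 7, 8], [3], [4], [5], [6]].

So P = [[1, 2, 7, 8], [3], [4], [5], [6]], Q = [[1, 2, 5, 8], [3], [4], [6], [7]].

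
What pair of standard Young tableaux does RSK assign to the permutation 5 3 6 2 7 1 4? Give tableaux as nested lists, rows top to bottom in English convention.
Insert each entry of the permutation into P by Schensted row insertion, recording in Q the position of each new cell.

After inserting 5: P = [[5]].
After inserting 3: P = [[3], [5]].
After inserting 6: P = [[3, 6], [5]].
After inserting 2: P = [[2, 6], [3], [5]].
After inserting 7: P = [[2, 6, 7], [3], [5]].
After inserting 1: P = [[1, 6, 7], [2], [3], [5]].
After inserting 4: P = [[1, 4, 7], [2, 6], [3], [5]].

So P = [[1, 4, 7], [2, 6], [3], [5]], Q = [[1, 3, 5], [2, 7], [4], [6]].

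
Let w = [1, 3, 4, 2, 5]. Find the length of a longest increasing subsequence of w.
4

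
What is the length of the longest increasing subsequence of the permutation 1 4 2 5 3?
3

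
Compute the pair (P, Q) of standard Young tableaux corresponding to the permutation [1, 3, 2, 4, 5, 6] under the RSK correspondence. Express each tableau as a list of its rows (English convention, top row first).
Insert each entry of the permutation into P by Schensted row insertion, recording in Q the position of each new cell.

Insert 1: appended to row 1. P = [[1]], Q = [[1]].
Insert 3: appended to row 1. P = [[1, 3]], Q = [[1, 2]].
Insert 2: 2 bumps 3 from row 1; 3 starts row 2. P = [[1, 2], [3]], Q = [[1, 2], [3]].
Insert 4: appended to row 1. P = [[1, 2, 4], [3]], Q = [[1, 2, 4], [3]].
Insert 5: appended to row 1. P = [[1, 2, 4, 5], [3]], Q = [[1, 2, 4, 5], [3]].
Insert 6: appended to row 1. P = [[1, 2, 4, 5, 6], [3]], Q = [[1, 2, 4, 5, 6], [3]].

So P = [[1, 2, 4, 5, 6], [3]], Q = [[1, 2, 4, 5, 6], [3]].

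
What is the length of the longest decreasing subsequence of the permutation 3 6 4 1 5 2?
3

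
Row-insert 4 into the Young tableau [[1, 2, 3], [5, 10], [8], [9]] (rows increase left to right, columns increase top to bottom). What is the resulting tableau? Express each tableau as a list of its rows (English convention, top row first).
4 is larger than every entry of row 1, so it is appended to row 1. The new tableau is [[1, 2, 3, 4], [5, 10], [8], [9]].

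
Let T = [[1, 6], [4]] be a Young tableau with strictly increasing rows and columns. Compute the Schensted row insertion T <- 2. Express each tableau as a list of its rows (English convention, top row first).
In row 1, 2 replaces 6 (the leftmost entry greater than 2); 6 is bumped to row 2. 6 is appended to row 2. The new tableau is [[1, 2], [4, 6]].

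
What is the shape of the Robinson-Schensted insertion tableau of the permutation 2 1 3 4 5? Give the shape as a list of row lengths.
Row-insert each entry into an empty tableau.

After inserting 2: P = [[2]].
After inserting 1: P = [[1], [2]].
After inserting 3: P = [[1, 3], [2]].
After inserting 4: P = [[1, 3, 4], [2]].
After inserting 5: P = [[1, 3, 4, 5], [2]].

The final insertion tableau P = [[1, 3, 4, 5], [2]] has shape [4, 1].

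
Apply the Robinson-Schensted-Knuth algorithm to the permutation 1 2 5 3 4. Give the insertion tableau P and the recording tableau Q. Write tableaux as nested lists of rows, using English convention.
P = [[1, 2, 3, 4], [5]], Q = [[1, 2, 3, 5], [4]]

Insert each entry of the permutation into P by Schensted row insertion, recording in Q the position of each new cell.

Insert 1: appended to row 1. P = [[1]].
Insert 2: appended to row 1. P = [[1, 2]].
Insert 5: appended to row 1. P = [[1, 2, 5]].
Insert 3: 3 bumps 5 from row 1; 5 starts row 2. P = [[1, 2, 3], [5]].
Insert 4: appended to row 1. P = [[1, 2, 3, 4], [5]].

So P = [[1, 2, 3, 4], [5]], Q = [[1, 2, 3, 5], [4]].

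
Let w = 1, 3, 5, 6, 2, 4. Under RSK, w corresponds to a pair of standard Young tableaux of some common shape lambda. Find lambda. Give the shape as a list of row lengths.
RSK row insertion gives P = [[1, 2, 4, 6], [3, 5]], which has shape [4, 2].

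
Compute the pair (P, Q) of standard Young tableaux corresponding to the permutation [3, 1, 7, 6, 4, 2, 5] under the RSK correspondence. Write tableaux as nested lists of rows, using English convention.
Insert each entry of the permutation into P by Schensted row insertion, recording in Q the position of each new cell.

Insert 3: appended to row 1. P = [[3]].
Insert 1: 1 bumps 3 from row 1; 3 starts row 2. P = [[1], [3]].
Insert 7: appended to row 1. P = [[1, 7], [3]].
Insert 6: 6 bumps 7 from row 1; 7 appends to row 2. P = [[1, 6], [3, 7]].
Insert 4: 4 bumps 6 from row 1; 6 bumps 7 from row 2; 7 starts row 3. P = [[1, 4], [3, 6], [7]].
Insert 2: 2 bumps 4 from row 1; 4 bumps 6 from row 2; 6 bumps 7 from row 3; 7 starts row 4. P = [[1, 2], [3, 4], [6], [7]].
Insert 5: appended to row 1. P = [[1, 2, 5], [3, 4], [6], [7]].

So P = [[1, 2, 5], [3, 4], [6], [7]], Q = [[1, 3, 7], [2, 4], [5], [6]].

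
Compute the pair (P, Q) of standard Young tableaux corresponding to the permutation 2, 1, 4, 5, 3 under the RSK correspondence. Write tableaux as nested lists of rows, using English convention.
P = [[1, 3, 5], [2, 4]], Q = [[1, 3, 4], [2, 5]]

Insert each entry of the permutation into P by Schensted row insertion, recording in Q the position of each new cell.

Insert 2: appended to row 1. P = [[2]], Q = [[1]].
Insert 1: 1 bumps 2 from row 1; 2 starts row 2. P = [[1], [2]], Q = [[1], [2]].
Insert 4: appended to row 1. P = [[1, 4], [2]], Q = [[1, 3], [2]].
Insert 5: appended to row 1. P = [[1, 4, 5], [2]], Q = [[1, 3, 4], [2]].
Insert 3: 3 bumps 4 from row 1; 4 appends to row 2. P = [[1, 3, 5], [2, 4]], Q = [[1, 3, 4], [2, 5]].

So P = [[1, 3, 5], [2, 4]], Q = [[1, 3, 4], [2, 5]].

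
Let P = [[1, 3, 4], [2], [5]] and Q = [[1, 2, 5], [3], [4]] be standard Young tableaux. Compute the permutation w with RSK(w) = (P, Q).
2 5 3 1 4

Reverse the RSK construction: for i from n down to 1, find the cell of Q containing i, remove the entry at that cell from P, and reverse-bump it up through P; the value ejected from row 1 is w(i).

Step i=5: Q has 5 at row 1, column 3; remove that cell from P, ejecting 4. So w(5) = 4. P is now [[1, 3], [2], [5]].
Step i=4: Q has 4 at row 3, column 1; remove 5 from row 3 of P and reverse-bump: 5 enters row 2 and ejects 2; 2 enters row 1 and ejects 1. So w(4) = 1. P is now [[2, 3], [5]].
Step i=3: Q has 3 at row 2, column 1; remove 5 from row 2 of P and reverse-bump: 5 enters row 1 and ejects 3. So w(3) = 3. P is now [[2, 5]].
Step i=2: Q has 2 at row 1, column 2; remove that cell from P, ejecting 5. So w(2) = 5. P is now [[2]].
Step i=1: Q has 1 at row 1, column 1; remove that cell from P, ejecting 2. So w(1) = 2. P is now [].

So w = 2 5 3 1 4.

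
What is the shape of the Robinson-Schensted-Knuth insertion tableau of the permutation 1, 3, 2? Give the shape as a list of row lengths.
Row-insert each entry into an empty tableau.

After inserting 1: P = [[1]].
After inserting 3: P = [[1, 3]].
After inserting 2: P = [[1, 2], [3]].

The final insertion tableau P = [[1, 2], [3]] has shape [2, 1].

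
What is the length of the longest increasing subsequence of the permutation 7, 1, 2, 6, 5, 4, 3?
3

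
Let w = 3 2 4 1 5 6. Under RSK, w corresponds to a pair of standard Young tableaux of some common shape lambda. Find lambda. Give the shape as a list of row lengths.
Row-insert each entry into an empty tableau.

After inserting 3: P = [[3]].
After inserting 2: P = [[2], [3]].
After inserting 4: P = [[2, 4], [3]].
After inserting 1: P = [[1, 4], [2], [3]].
After inserting 5: P = [[1, 4, 5], [2], [3]].
After inserting 6: P = [[1, 4, 5, 6], [2], [3]].

The final insertion tableau P = [[1, 4, 5, 6], [2], [3]] has shape [4, 1, 1].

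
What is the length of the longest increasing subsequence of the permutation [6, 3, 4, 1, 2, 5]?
3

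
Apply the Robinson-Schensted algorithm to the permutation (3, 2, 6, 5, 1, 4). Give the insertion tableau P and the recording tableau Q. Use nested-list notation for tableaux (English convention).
Insert each entry of the permutation into P by Schensted row insertion, recording in Q the position of each new cell.

After inserting 3: P = [[3]].
After inserting 2: P = [[2], [3]].
After inserting 6: P = [[2, 6], [3]].
After inserting 5: P = [[2, 5], [3, 6]].
After inserting 1: P = [[1, 5], [2, 6], [3]].
After inserting 4: P = [[1, 4], [2, 5], [3, 6]].

So P = [[1, 4], [2, 5], [3, 6]], Q = [[1, 3], [2, 4], [5, 6]].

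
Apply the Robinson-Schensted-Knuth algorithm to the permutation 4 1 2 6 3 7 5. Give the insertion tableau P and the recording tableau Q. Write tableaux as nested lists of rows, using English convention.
P = [[1, 2, 3, 5], [4, 6, 7]], Q = [[1, 3, 4, 6], [2, 5, 7]]

Insert each entry of the permutation into P by Schensted row insertion, recording in Q the position of each new cell.

After inserting 4: P = [[4]].
After inserting 1: P = [[1], [4]].
After inserting 2: P = [[1, 2], [4]].
After inserting 6: P = [[1, 2, 6], [4]].
After inserting 3: P = [[1, 2, 3], [4, 6]].
After inserting 7: P = [[1, 2, 3, 7], [4, 6]].
After inserting 5: P = [[1, 2, 3, 5], [4, 6, 7]].

So P = [[1, 2, 3, 5], [4, 6, 7]], Q = [[1, 3, 4, 6], [2, 5, 7]].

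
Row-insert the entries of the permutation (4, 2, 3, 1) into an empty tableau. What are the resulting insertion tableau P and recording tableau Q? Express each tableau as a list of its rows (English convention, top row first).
P = [[1, 3], [2], [4]], Q = [[1, 3], [2], [4]]

Insert each entry of the permutation into P by Schensted row insertion, recording in Q the position of each new cell.

Insert 4: appended to row 1. P = [[4]].
Insert 2: 2 bumps 4 from row 1; 4 starts row 2. P = [[2], [4]].
Insert 3: appended to row 1. P = [[2, 3], [4]].
Insert 1: 1 bumps 2 from row 1; 2 bumps 4 from row 2; 4 starts row 3. P = [[1, 3], [2], [4]].

So P = [[1, 3], [2], [4]], Q = [[1, 3], [2], [4]].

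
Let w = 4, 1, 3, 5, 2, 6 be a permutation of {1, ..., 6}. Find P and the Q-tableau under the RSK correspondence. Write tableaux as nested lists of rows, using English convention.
P = [[1, 2, 5, 6], [3], [4]], Q = [[1, 3, 4, 6], [2], [5]]

Insert each entry of the permutation into P by Schensted row insertion, recording in Q the position of each new cell.

After inserting 4: P = [[4]].
After inserting 1: P = [[1], [4]].
After inserting 3: P = [[1, 3], [4]].
After inserting 5: P = [[1, 3, 5], [4]].
After inserting 2: P = [[1, 2, 5], [3], [4]].
After inserting 6: P = [[1, 2, 5, 6], [3], [4]].

So P = [[1, 2, 5, 6], [3], [4]], Q = [[1, 3, 4, 6], [2], [5]].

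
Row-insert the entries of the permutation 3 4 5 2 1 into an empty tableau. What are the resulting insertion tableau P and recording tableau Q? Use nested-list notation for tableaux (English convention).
P = [[1, 4, 5], [2], [3]], Q = [[1, 2, 3], [4], [5]]

Insert each entry of the permutation into P by Schensted row insertion, recording in Q the position of each new cell.

After inserting 3: P = [[3]].
After inserting 4: P = [[3, 4]].
After inserting 5: P = [[3, 4, 5]].
After inserting 2: P = [[2, 4, 5], [3]].
After inserting 1: P = [[1, 4, 5], [2], [3]].

So P = [[1, 4, 5], [2], [3]], Q = [[1, 2, 3], [4], [5]].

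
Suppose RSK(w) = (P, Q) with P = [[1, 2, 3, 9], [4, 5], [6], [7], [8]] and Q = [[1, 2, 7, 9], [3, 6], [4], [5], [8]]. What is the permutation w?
4 8 7 6 1 2 5 3 9

Reverse the RSK construction: for i from n down to 1, find the cell of Q containing i, remove the entry at that cell from P, and reverse-bump it up through P; the value ejected from row 1 is w(i).

Step i=9: Q has 9 at row 1, column 4; remove that cell from P, ejecting 9. So w(9) = 9. P is now [[1, 2, 3], [4, 5], [6], [7], [8]].
Step i=8: Q has 8 at row 5, column 1; remove 8 from row 5 of P and reverse-bump: 8 enters row 4 and ejects 7; 7 enters row 3 and ejects 6; 6 enters row 2 and ejects 5; 5 enters row 1 and ejects 3. So w(8) = 3. P is now [[1, 2, 5], [4, 6], [7], [8]].
Step i=7: Q has 7 at row 1, column 3; remove that cell from P, ejecting 5. So w(7) = 5. P is now [[1, 2], [4, 6], [7], [8]].
Step i=6: Q has 6 at row 2, column 2; remove 6 from row 2 of P and reverse-bump: 6 enters row 1 and ejects 2. So w(6) = 2. P is now [[1, 6], [4], [7], [8]].
Step i=5: Q has 5 at row 4, column 1; remove 8 from row 4 of P and reverse-bump: 8 enters row 3 and ejects 7; 7 enters row 2 and ejects 4; 4 enters row 1 and ejects 1. So w(5) = 1. P is now [[4, 6], [7], [8]].
Step i=4: Q has 4 at row 3, column 1; remove 8 from row 3 of P and reverse-bump: 8 enters row 2 and ejects 7; 7 enters row 1 and ejects 6. So w(4) = 6. P is now [[4, 7], [8]].
Step i=3: Q has 3 at row 2, column 1; remove 8 from row 2 of P and reverse-bump: 8 enters row 1 and ejects 7. So w(3) = 7. P is now [[4, 8]].
Step i=2: Q has 2 at row 1, column 2; remove that cell from P, ejecting 8. So w(2) = 8. P is now [[4]].
Step i=1: Q has 1 at row 1, column 1; remove that cell from P, ejecting 4. So w(1) = 4. P is now [].

So w = 4 8 7 6 1 2 5 3 9.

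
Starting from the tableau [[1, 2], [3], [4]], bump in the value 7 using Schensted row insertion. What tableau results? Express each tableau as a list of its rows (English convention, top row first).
7 is larger than every entry of row 1, so it is appended to row 1. The new tableau is [[1, 2, 7], [3], [4]].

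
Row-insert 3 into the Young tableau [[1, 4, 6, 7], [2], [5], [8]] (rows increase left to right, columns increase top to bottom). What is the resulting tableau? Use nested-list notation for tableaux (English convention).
[[1, 3, 6, 7], [2, 4], [5], [8]]

In row 1, 3 replaces 4 (the leftmost entry greater than 3); 4 is bumped to row 2. 4 is appended to row 2. The new tableau is [[1, 3, 6, 7], [2, 4], [5], [8]].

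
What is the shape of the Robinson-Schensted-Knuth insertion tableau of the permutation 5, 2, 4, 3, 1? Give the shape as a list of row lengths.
[2, 1, 1, 1]

RSK row insertion gives P = [[1, 3], [2], [4], [5]], which has shape [2, 1, 1, 1].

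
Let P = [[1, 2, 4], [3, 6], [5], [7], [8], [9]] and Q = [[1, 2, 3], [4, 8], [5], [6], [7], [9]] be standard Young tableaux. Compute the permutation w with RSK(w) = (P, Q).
Reverse the RSK construction: for i from n down to 1, find the cell of Q containing i, remove the entry at that cell from P, and reverse-bump it up through P; the value ejected from row 1 is w(i).

Step i=9: Q has 9 at row 6, column 1; remove 9 from row 6 of P and reverse-bump: 9 enters row 5 and ejects 8; 8 enters row 4 and ejects 7; 7 enters row 3 and ejects 5; 5 enters row 2 and ejects 3; 3 enters row 1 and ejects 2. So w(9) = 2. P is now [[1, 3, 4], [5, 6], [7], [8], [9]].
Step i=8: Q has 8 at row 2, column 2; remove 6 from row 2 of P and reverse-bump: 6 enters row 1 and ejects 4. So w(8) = 4. P is now [[1, 3, 6], [5], [7], [8], [9]].
Step i=7: Q has 7 at row 5, column 1; remove 9 from row 5 of P and reverse-bump: 9 enters row 4 and ejects 8; 8 enters row 3 and ejects 7; 7 enters row 2 and ejects 5; 5 enters row 1 and ejects 3. So w(7) = 3. P is now [[1, 5, 6], [7], [8], [9]].
Step i=6: Q has 6 at row 4, column 1; remove 9 from row 4 of P and reverse-bump: 9 enters row 3 and ejects 8; 8 enters row 2 and ejects 7; 7 enters row 1 and ejects 6. So w(6) = 6. P is now [[1, 5, 7], [8], [9]].
Step i=5: Q has 5 at row 3, column 1; remove 9 from row 3 of P and reverse-bump: 9 enters row 2 and ejects 8; 8 enters row 1 and ejects 7. So w(5) = 7. P is now [[1, 5, 8], [9]].
Step i=4: Q has 4 at row 2, column 1; remove 9 from row 2 of P and reverse-bump: 9 enters row 1 and ejects 8. So w(4) = 8. P is now [[1, 5, 9]].
Step i=3: Q has 3 at row 1, column 3; remove that cell from P, ejecting 9. So w(3) = 9. P is now [[1, 5]].
Step i=2: Q has 2 at row 1, column 2; remove that cell from P, ejecting 5. So w(2) = 5. P is now [[1]].
Step i=1: Q has 1 at row 1, column 1; remove that cell from P, ejecting 1. So w(1) = 1. P is now [].

So w = 1 5 9 8 7 6 3 4 2.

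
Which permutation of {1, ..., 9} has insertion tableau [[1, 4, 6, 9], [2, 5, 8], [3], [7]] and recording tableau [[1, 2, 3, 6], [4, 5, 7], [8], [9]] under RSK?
3 7 8 2 5 9 6 4 1

Reverse the RSK construction: for i from n down to 1, find the cell of Q containing i, remove the entry at that cell from P, and reverse-bump it up through P; the value ejected from row 1 is w(i).

Step i=9: Q has 9 at row 4, column 1; remove 7 from row 4 of P and reverse-bump: 7 enters row 3 and ejects 3; 3 enters row 2 and ejects 2; 2 enters row 1 and ejects 1. So w(9) = 1. P is now [[2, 4, 6, 9], [3, 5, 8], [7]].
Step i=8: Q has 8 at row 3, column 1; remove 7 from row 3 of P and reverse-bump: 7 enters row 2 and ejects 5; 5 enters row 1 and ejects 4. So w(8) = 4. P is now [[2, 5, 6, 9], [3, 7, 8]].
Step i=7: Q has 7 at row 2, column 3; remove 8 from row 2 of P and reverse-bump: 8 enters row 1 and ejects 6. So w(7) = 6. P is now [[2, 5, 8, 9], [3, 7]].
Step i=6: Q has 6 at row 1, column 4; remove that cell from P, ejecting 9. So w(6) = 9. P is now [[2, 5, 8], [3, 7]].
Step i=5: Q has 5 at row 2, column 2; remove 7 from row 2 of P and reverse-bump: 7 enters row 1 and ejects 5. So w(5) = 5. P is now [[2, 7, 8], [3]].
Step i=4: Q has 4 at row 2, column 1; remove 3 from row 2 of P and reverse-bump: 3 enters row 1 and ejects 2. So w(4) = 2. P is now [[3, 7, 8]].
Step i=3: Q has 3 at row 1, column 3; remove that cell from P, ejecting 8. So w(3) = 8. P is now [[3, 7]].
Step i=2: Q has 2 at row 1, column 2; remove that cell from P, ejecting 7. So w(2) = 7. P is now [[3]].
Step i=1: Q has 1 at row 1, column 1; remove that cell from P, ejecting 3. So w(1) = 3. P is now [].

So w = 3 7 8 2 5 9 6 4 1.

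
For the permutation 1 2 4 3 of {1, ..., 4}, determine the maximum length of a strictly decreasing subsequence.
2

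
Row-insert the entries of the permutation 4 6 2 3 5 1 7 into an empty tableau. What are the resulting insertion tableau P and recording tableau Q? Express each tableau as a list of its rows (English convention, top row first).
Insert each entry of the permutation into P by Schensted row insertion, recording in Q the position of each new cell.

Insert 4: appended to row 1. P = [[4]].
Insert 6: appended to row 1. P = [[4, 6]].
Insert 2: 2 bumps 4 from row 1; 4 starts row 2. P = [[2, 6], [4]].
Insert 3: 3 bumps 6 from row 1; 6 appends to row 2. P = [[2, 3], [4, 6]].
Insert 5: appended to row 1. P = [[2, 3, 5], [4, 6]].
Insert 1: 1 bumps 2 from row 1; 2 bumps 4 from row 2; 4 starts row 3. P = [[1, 3, 5], [2, 6], [4]].
Insert 7: appended to row 1. P = [[1, 3, 5, 7], [2, 6], [4]].

So P = [[1, 3, 5, 7], [2, 6], [4]], Q = [[1, 2, 5, 7], [3, 4], [6]].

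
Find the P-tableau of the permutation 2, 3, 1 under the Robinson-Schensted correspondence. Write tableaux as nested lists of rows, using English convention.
P = [[1, 3], [2]]

After inserting 2: P = [[2]].
After inserting 3: P = [[2, 3]].
After inserting 1: P = [[1, 3], [2]].

So P = [[1, 3], [2]].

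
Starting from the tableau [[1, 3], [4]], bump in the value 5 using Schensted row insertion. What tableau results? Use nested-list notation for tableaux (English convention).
[[1, 3, 5], [4]]

5 is larger than every entry of row 1, so it is appended to row 1. The new tableau is [[1, 3, 5], [4]].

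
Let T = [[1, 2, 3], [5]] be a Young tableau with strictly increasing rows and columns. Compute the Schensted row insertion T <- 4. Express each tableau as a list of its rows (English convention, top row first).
[[1, 2, 3, 4], [5]]

4 is larger than every entry of row 1, so it is appended to row 1. The new tableau is [[1, 2, 3, 4], [5]].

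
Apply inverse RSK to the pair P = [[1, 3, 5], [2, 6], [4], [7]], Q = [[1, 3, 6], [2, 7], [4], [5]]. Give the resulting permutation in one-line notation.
Reverse the RSK construction: for i from n down to 1, find the cell of Q containing i, remove the entry at that cell from P, and reverse-bump it up through P; the value ejected from row 1 is w(i).

Step i=7: Q has 7 at row 2, column 2; remove 6 from row 2 of P and reverse-bump: 6 enters row 1 and ejects 5. So w(7) = 5. P is now [[1, 3, 6], [2], [4], [7]].
Step i=6: Q has 6 at row 1, column 3; remove that cell from P, ejecting 6. So w(6) = 6. P is now [[1, 3], [2], [4], [7]].
Step i=5: Q has 5 at row 4, column 1; remove 7 from row 4 of P and reverse-bump: 7 enters row 3 and ejects 4; 4 enters row 2 and ejects 2; 2 enters row 1 and ejects 1. So w(5) = 1. P is now [[2, 3], [4], [7]].
Step i=4: Q has 4 at row 3, column 1; remove 7 from row 3 of P and reverse-bump: 7 enters row 2 and ejects 4; 4 enters row 1 and ejects 3. So w(4) = 3. P is now [[2, 4], [7]].
Step i=3: Q has 3 at row 1, column 2; remove that cell from P, ejecting 4. So w(3) = 4. P is now [[2], [7]].
Step i=2: Q has 2 at row 2, column 1; remove 7 from row 2 of P and reverse-bump: 7 enters row 1 and ejects 2. So w(2) = 2. P is now [[7]].
Step i=1: Q has 1 at row 1, column 1; remove that cell from P, ejecting 7. So w(1) = 7. P is now [].

So w = 7 2 4 3 1 6 5.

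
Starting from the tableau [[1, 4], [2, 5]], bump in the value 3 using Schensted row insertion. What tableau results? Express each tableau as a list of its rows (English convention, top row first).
[[1, 3], [2, 4], [5]]

In row 1, 3 replaces 4 (the leftmost entry greater than 3); 4 is bumped to row 2. In row 2, 4 replaces 5 (the leftmost entry greater than 4); 5 is bumped to row 3. 5 starts a new row 3. The new tableau is [[1, 3], [2, 4], [5]].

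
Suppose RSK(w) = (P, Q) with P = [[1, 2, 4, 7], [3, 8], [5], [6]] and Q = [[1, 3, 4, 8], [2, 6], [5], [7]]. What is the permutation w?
6 1 5 8 3 4 2 7

Reverse RSK: for i = n, n-1, ..., 1, locate i in Q, remove the corresponding corner cell from P, and reverse-bump its entry up through P; the value ejected from row 1 is w(i).

So w = 6 1 5 8 3 4 2 7.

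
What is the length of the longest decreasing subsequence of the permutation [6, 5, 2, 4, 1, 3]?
4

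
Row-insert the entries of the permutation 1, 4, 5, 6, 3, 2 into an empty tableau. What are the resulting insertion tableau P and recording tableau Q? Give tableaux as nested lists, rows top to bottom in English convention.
P = [[1, 2, 5, 6], [3], [4]], Q = [[1, 2, 3, 4], [5], [6]]

Insert each entry of the permutation into P by Schensted row insertion, recording in Q the position of each new cell.

After inserting 1: P = [[1]].
After inserting 4: P = [[1, 4]].
After inserting 5: P = [[1, 4, 5]].
After inserting 6: P = [[1, 4, 5, 6]].
After inserting 3: P = [[1, 3, 5, 6], [4]].
After inserting 2: P = [[1, 2, 5, 6], [3], [4]].

So P = [[1, 2, 5, 6], [3], [4]], Q = [[1, 2, 3, 4], [5], [6]].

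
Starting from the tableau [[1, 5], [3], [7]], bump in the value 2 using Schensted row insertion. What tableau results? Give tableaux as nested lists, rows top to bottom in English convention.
[[1, 2], [3, 5], [7]]

In row 1, 2 replaces 5 (the leftmost entry greater than 2); 5 is bumped to row 2. 5 is appended to row 2. The new tableau is [[1, 2], [3, 5], [7]].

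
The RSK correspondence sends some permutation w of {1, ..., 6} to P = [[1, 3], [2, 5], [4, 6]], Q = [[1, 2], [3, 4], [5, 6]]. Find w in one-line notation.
4 6 2 5 1 3

Reverse RSK: for i = n, n-1, ..., 1, locate i in Q, remove the corresponding corner cell from P, and reverse-bump its entry up through P; the value ejected from row 1 is w(i).

So w = 4 6 2 5 1 3.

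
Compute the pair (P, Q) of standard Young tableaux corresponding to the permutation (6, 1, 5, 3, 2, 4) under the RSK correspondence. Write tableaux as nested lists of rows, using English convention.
P = [[1, 2, 4], [3], [5], [6]], Q = [[1, 3, 6], [2], [4], [5]]

Insert each entry of the permutation into P by Schensted row insertion, recording in Q the position of each new cell.

Insert 6: appended to row 1. P = [[6]], Q = [[1]].
Insert 1: 1 bumps 6 from row 1; 6 starts row 2. P = [[1], [6]], Q = [[1], [2]].
Insert 5: appended to row 1. P = [[1, 5], [6]], Q = [[1, 3], [2]].
Insert 3: 3 bumps 5 from row 1; 5 bumps 6 from row 2; 6 starts row 3. P = [[1, 3], [5], [6]], Q = [[1, 3], [2], [4]].
Insert 2: 2 bumps 3 from row 1; 3 bumps 5 from row 2; 5 bumps 6 from row 3; 6 starts row 4. P = [[1, 2], [3], [5], [6]], Q = [[1, 3], [2], [4], [5]].
Insert 4: appended to row 1. P = [[1, 2, 4], [3], [5], [6]], Q = [[1, 3, 6], [2], [4], [5]].

So P = [[1, 2, 4], [3], [5], [6]], Q = [[1, 3, 6], [2], [4], [5]].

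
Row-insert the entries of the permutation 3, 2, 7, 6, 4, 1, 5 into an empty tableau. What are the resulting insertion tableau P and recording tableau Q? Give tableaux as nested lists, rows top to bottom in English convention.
Insert each entry of the permutation into P by Schensted row insertion, recording in Q the position of each new cell.

Insert 3: appended to row 1. P = [[3]].
Insert 2: 2 bumps 3 from row 1; 3 starts row 2. P = [[2], [3]].
Insert 7: appended to row 1. P = [[2, 7], [3]].
Insert 6: 6 bumps 7 from row 1; 7 appends to row 2. P = [[2, 6], [3, 7]].
Insert 4: 4 bumps 6 from row 1; 6 bumps 7 from row 2; 7 starts row 3. P = [[2, 4], [3, 6], [7]].
Insert 1: 1 bumps 2 from row 1; 2 bumps 3 from row 2; 3 bumps 7 from row 3; 7 starts row 4. P = [[1, 4], [2, 6], [3], [7]].
Insert 5: appended to row 1. P = [[1, 4, 5], [2, 6], [3], [7]].

So P = [[1, 4, 5], [2, 6], [3], [7]], Q = [[1, 3, 7], [2, 4], [5], [6]].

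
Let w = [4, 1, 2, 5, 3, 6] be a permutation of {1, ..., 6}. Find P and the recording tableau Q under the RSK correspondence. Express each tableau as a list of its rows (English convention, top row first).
Insert each entry of the permutation into P by Schensted row insertion, recording in Q the position of each new cell.

Insert 4: appended to row 1. P = [[4]].
Insert 1: 1 bumps 4 from row 1; 4 starts row 2. P = [[1], [4]].
Insert 2: appended to row 1. P = [[1, 2], [4]].
Insert 5: appended to row 1. P = [[1, 2, 5], [4]].
Insert 3: 3 bumps 5 from row 1; 5 appends to row 2. P = [[1, 2, 3], [4, 5]].
Insert 6: appended to row 1. P = [[1, 2, 3, 6], [4, 5]].

So P = [[1, 2, 3, 6], [4, 5]], Q = [[1, 3, 4, 6], [2, 5]].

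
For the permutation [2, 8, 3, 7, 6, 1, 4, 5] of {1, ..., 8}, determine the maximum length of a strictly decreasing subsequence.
4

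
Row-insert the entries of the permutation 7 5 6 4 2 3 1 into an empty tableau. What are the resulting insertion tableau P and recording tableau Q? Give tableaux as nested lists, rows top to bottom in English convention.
P = [[1, 3], [2, 6], [4], [5], [7]], Q = [[1, 3], [2, 6], [4], [5], [7]]

Insert each entry of the permutation into P by Schensted row insertion, recording in Q the position of each new cell.

Insert 7: appended to row 1. P = [[7]].
Insert 5: 5 bumps 7 from row 1; 7 starts row 2. P = [[5], [7]].
Insert 6: appended to row 1. P = [[5, 6], [7]].
Insert 4: 4 bumps 5 from row 1; 5 bumps 7 from row 2; 7 starts row 3. P = [[4, 6], [5], [7]].
Insert 2: 2 bumps 4 from row 1; 4 bumps 5 from row 2; 5 bumps 7 from row 3; 7 starts row 4. P = [[2, 6], [4], [5], [7]].
Insert 3: 3 bumps 6 from row 1; 6 appends to row 2. P = [[2, 3], [4, 6], [5], [7]].
Insert 1: 1 bumps 2 from row 1; 2 bumps 4 from row 2; 4 bumps 5 from row 3; 5 bumps 7 from row 4; 7 starts row 5. P = [[1, 3], [2, 6], [4], [5], [7]].

So P = [[1, 3], [2, 6], [4], [5], [7]], Q = [[1, 3], [2, 6], [4], [5], [7]].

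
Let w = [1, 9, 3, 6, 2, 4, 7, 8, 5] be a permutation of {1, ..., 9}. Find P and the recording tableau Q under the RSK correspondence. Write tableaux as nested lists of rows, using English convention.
Insert each entry of the permutation into P by Schensted row insertion, recording in Q the position of each new cell.

Insert 1: appended to row 1. P = [[1]].
Insert 9: appended to row 1. P = [[1, 9]].
Insert 3: 3 bumps 9 from row 1; 9 starts row 2. P = [[1, 3], [9]].
Insert 6: appended to row 1. P = [[1, 3, 6], [9]].
Insert 2: 2 bumps 3 from row 1; 3 bumps 9 from row 2; 9 starts row 3. P = [[1, 2, 6], [3], [9]].
Insert 4: 4 bumps 6 from row 1; 6 appends to row 2. P = [[1, 2, 4], [3, 6], [9]].
Insert 7: appended to row 1. P = [[1, 2, 4, 7], [3, 6], [9]].
Insert 8: appended to row 1. P = [[1, 2, 4, 7, 8], [3, 6], [9]].
Insert 5: 5 bumps 7 from row 1; 7 appends to row 2. P = [[1, 2, 4, 5, 8], [3, 6, 7], [9]].

So P = [[1, 2, 4, 5, 8], [3, 6, 7], [9]], Q = [[1, 2, 4, 7, 8], [3, 6, 9], [5]].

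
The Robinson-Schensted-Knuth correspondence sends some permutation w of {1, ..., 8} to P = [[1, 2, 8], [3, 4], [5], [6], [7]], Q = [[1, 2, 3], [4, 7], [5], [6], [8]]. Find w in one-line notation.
3 7 8 6 5 1 4 2

Reverse the RSK construction: for i from n down to 1, find the cell of Q containing i, remove the entry at that cell from P, and reverse-bump it up through P; the value ejected from row 1 is w(i).

Step i=8: Q has 8 at row 5, column 1; remove 7 from row 5 of P and reverse-bump: 7 enters row 4 and ejects 6; 6 enters row 3 and ejects 5; 5 enters row 2 and ejects 4; 4 enters row 1 and ejects 2. So w(8) = 2. P is now [[1, 4, 8], [3, 5], [6], [7]].
Step i=7: Q has 7 at row 2, column 2; remove 5 from row 2 of P and reverse-bump: 5 enters row 1 and ejects 4. So w(7) = 4. P is now [[1, 5, 8], [3], [6], [7]].
Step i=6: Q has 6 at row 4, column 1; remove 7 from row 4 of P and reverse-bump: 7 enters row 3 and ejects 6; 6 enters row 2 and ejects 3; 3 enters row 1 and ejects 1. So w(6) = 1. P is now [[3, 5, 8], [6], [7]].
Step i=5: Q has 5 at row 3, column 1; remove 7 from row 3 of P and reverse-bump: 7 enters row 2 and ejects 6; 6 enters row 1 and ejects 5. So w(5) = 5. P is now [[3, 6, 8], [7]].
Step i=4: Q has 4 at row 2, column 1; remove 7 from row 2 of P and reverse-bump: 7 enters row 1 and ejects 6. So w(4) = 6. P is now [[3, 7, 8]].
Step i=3: Q has 3 at row 1, column 3; remove that cell from P, ejecting 8. So w(3) = 8. P is now [[3, 7]].
Step i=2: Q has 2 at row 1, column 2; remove that cell from P, ejecting 7. So w(2) = 7. P is now [[3]].
Step i=1: Q has 1 at row 1, column 1; remove that cell from P, ejecting 3. So w(1) = 3. P is now [].

So w = 3 7 8 6 5 1 4 2.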